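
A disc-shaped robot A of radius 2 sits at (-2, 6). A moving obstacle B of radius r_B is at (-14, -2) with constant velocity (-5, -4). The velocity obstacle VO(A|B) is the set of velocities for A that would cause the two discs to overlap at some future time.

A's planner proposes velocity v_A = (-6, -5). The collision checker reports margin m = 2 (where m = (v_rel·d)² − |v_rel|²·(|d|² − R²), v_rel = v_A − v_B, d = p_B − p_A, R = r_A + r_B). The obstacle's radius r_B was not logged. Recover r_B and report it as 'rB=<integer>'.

m = 2
d = (-12, -8);  v_rel = (-1, -1),  |v_rel|² = 2
v_rel×d = (-1)·(-8) − (-1)·(-12) = -4
since m = R²·2 − (-4)²:  R² = (16 + 2) / 2 = 9
R = √9 = 3  ⇒  r_B = 3 − 2 = 1

rB=1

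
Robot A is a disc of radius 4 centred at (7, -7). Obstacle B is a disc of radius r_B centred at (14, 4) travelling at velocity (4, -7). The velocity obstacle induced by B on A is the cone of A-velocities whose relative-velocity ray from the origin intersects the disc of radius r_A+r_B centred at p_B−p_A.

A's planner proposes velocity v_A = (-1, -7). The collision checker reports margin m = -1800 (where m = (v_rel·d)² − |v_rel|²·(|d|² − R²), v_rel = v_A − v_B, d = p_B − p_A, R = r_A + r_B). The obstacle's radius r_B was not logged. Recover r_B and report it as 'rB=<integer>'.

m = -1800
d = (7, 11);  v_rel = (-5, 0),  |v_rel|² = 25
v_rel×d = (-5)·(11) − (0)·(7) = -55
since m = R²·25 − (-55)²:  R² = (3025 + -1800) / 25 = 49
R = √49 = 7  ⇒  r_B = 7 − 4 = 3

rB=3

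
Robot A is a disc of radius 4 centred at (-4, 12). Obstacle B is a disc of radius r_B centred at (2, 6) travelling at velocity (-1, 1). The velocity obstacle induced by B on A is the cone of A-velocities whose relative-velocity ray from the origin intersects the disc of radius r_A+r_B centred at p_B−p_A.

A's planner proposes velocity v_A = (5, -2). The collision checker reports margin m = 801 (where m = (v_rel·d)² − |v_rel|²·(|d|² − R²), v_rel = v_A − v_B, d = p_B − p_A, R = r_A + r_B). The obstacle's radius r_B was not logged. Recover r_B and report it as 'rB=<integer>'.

m = 801
d = (6, -6);  v_rel = (6, -3),  |v_rel|² = 45
v_rel×d = (6)·(-6) − (-3)·(6) = -18
since m = R²·45 − (-18)²:  R² = (324 + 801) / 45 = 25
R = √25 = 5  ⇒  r_B = 5 − 4 = 1

rB=1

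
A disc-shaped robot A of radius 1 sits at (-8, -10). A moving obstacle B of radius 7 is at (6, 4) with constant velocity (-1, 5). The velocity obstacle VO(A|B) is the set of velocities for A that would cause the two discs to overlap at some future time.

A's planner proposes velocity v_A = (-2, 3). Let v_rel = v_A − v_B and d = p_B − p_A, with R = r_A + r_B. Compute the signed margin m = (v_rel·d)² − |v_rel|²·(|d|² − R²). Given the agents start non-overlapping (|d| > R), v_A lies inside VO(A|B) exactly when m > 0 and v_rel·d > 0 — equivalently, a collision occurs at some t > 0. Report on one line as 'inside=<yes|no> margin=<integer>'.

d = (14, 14),  |d|² = 392;  R = 1+7 = 8,  c = 392−8² = 328
v_rel = (-1, -2),  |v_rel|² = 5;  v_rel·d = (-1)·(14) + (-2)·(14) = -42
5·t² + 84·t + 328 = 0  ⇒  m = (-42)² − 5·328 = 124
m = 124 > 0,  v_rel·d = -42 < 0  ⇒  outside

inside=no margin=124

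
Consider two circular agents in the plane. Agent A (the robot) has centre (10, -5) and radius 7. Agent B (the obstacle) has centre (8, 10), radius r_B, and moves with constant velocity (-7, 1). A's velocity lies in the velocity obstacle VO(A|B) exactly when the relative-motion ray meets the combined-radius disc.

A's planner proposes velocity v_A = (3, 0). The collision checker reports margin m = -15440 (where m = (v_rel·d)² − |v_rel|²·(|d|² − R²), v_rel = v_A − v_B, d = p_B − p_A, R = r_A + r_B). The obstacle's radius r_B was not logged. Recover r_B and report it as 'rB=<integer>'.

m = -15440
d = (-2, 15);  v_rel = (10, -1),  |v_rel|² = 101
v_rel×d = (10)·(15) − (-1)·(-2) = 148
since m = R²·101 − 148²:  R² = (21904 + -15440) / 101 = 64
R = √64 = 8  ⇒  r_B = 8 − 7 = 1

rB=1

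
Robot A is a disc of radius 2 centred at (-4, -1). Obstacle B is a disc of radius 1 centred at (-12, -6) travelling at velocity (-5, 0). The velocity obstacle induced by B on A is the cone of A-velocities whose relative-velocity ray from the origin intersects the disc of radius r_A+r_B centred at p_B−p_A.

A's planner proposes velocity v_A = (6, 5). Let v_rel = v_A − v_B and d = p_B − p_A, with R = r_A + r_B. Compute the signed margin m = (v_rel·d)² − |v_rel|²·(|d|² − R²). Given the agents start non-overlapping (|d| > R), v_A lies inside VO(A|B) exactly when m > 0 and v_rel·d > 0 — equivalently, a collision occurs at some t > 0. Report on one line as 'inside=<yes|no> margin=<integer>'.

d = (-8, -5),  |d|² = 89;  R = 2+1 = 3,  c = 89−3² = 80
v_rel = (11, 5),  |v_rel|² = 146;  v_rel·d = (11)·(-8) + (5)·(-5) = -113
146·t² + 226·t + 80 = 0  ⇒  m = (-113)² − 146·80 = 1089
m = 1089 > 0,  v_rel·d = -113 < 0  ⇒  outside

inside=no margin=1089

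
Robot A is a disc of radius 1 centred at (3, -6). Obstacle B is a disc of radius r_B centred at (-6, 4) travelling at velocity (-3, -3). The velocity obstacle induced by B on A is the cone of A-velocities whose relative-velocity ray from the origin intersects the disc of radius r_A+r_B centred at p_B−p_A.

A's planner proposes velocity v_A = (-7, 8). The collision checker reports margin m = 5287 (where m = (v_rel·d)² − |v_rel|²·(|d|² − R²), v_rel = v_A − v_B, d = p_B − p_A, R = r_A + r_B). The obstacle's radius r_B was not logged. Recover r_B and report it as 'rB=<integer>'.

m = 5287
d = (-9, 10);  v_rel = (-4, 11),  |v_rel|² = 137
v_rel×d = (-4)·(10) − (11)·(-9) = 59
since m = R²·137 − 59²:  R² = (3481 + 5287) / 137 = 64
R = √64 = 8  ⇒  r_B = 8 − 1 = 7

rB=7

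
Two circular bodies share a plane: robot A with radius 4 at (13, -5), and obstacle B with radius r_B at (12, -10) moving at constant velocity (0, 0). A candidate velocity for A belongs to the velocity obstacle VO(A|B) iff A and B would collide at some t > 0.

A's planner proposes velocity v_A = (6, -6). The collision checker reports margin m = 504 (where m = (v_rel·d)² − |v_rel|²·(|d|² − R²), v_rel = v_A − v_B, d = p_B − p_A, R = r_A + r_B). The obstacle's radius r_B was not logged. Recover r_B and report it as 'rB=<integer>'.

m = 504
d = (-1, -5);  v_rel = (6, -6),  |v_rel|² = 72
v_rel×d = (6)·(-5) − (-6)·(-1) = -36
since m = R²·72 − (-36)²:  R² = (1296 + 504) / 72 = 25
R = √25 = 5  ⇒  r_B = 5 − 4 = 1

rB=1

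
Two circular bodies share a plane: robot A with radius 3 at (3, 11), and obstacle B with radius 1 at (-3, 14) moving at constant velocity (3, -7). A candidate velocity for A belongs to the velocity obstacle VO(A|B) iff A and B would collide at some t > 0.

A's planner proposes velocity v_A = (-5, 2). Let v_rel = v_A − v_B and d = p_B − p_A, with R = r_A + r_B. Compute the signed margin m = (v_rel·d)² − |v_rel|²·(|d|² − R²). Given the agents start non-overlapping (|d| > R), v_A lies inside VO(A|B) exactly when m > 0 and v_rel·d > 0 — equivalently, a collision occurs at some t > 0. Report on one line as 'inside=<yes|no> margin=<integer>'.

d = (-6, 3),  |d|² = 45;  R = 3+1 = 4,  c = 45−4² = 29
v_rel = (-8, 9),  |v_rel|² = 145;  v_rel·d = (-8)·(-6) + (9)·(3) = 75
145·t² − 150·t + 29 = 0  ⇒  m = 75² − 145·29 = 1420
m = 1420 > 0,  v_rel·d = 75 > 0  ⇒  inside

inside=yes margin=1420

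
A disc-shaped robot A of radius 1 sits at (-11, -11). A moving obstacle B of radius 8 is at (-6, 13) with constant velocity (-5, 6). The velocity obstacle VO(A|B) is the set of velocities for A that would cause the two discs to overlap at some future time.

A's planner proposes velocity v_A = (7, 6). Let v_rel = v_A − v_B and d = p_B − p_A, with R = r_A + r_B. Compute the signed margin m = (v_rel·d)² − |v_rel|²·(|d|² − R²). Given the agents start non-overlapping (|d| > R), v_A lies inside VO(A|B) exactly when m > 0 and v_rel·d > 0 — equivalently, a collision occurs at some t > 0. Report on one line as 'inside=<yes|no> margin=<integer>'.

d = (5, 24),  |d|² = 601;  R = 1+8 = 9,  c = 601−9² = 520
v_rel = (12, 0),  |v_rel|² = 144;  v_rel·d = (12)·(5) + (0)·(24) = 60
144·t² − 120·t + 520 = 0  ⇒  m = 60² − 144·520 = -71280
m = -71280 < 0,  v_rel·d = 60 > 0  ⇒  outside

inside=no margin=-71280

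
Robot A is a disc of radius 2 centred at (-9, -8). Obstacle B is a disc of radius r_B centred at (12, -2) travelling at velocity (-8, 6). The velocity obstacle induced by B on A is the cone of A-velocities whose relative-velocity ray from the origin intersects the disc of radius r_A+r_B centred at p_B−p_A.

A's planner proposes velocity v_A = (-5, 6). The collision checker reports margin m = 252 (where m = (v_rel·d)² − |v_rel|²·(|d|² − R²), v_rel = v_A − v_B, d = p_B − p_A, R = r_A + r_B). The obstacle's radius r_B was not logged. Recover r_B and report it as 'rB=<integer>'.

m = 252
d = (21, 6);  v_rel = (3, 0),  |v_rel|² = 9
v_rel×d = (3)·(6) − (0)·(21) = 18
since m = R²·9 − 18²:  R² = (324 + 252) / 9 = 64
R = √64 = 8  ⇒  r_B = 8 − 2 = 6

rB=6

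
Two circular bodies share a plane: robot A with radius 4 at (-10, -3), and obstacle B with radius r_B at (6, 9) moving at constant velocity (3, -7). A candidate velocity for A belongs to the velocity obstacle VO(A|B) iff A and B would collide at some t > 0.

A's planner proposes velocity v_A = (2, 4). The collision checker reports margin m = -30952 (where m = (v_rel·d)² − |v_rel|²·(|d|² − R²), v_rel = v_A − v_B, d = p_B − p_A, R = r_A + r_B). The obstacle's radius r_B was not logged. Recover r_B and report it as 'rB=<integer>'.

m = -30952
d = (16, 12);  v_rel = (-1, 11),  |v_rel|² = 122
v_rel×d = (-1)·(12) − (11)·(16) = -188
since m = R²·122 − (-188)²:  R² = (35344 + -30952) / 122 = 36
R = √36 = 6  ⇒  r_B = 6 − 4 = 2

rB=2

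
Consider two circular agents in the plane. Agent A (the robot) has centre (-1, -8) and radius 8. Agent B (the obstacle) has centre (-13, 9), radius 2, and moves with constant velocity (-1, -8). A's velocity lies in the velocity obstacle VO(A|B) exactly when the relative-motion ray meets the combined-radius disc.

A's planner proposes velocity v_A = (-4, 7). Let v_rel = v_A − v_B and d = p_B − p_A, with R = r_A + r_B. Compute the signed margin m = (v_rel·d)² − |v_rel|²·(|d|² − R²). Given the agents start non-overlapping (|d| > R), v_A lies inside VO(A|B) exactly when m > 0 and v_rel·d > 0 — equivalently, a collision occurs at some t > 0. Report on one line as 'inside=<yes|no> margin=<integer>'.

d = (-12, 17),  |d|² = 433;  R = 8+2 = 10,  c = 433−10² = 333
v_rel = (-3, 15),  |v_rel|² = 234;  v_rel·d = (-3)·(-12) + (15)·(17) = 291
234·t² − 582·t + 333 = 0  ⇒  m = 291² − 234·333 = 6759
m = 6759 > 0,  v_rel·d = 291 > 0  ⇒  inside

inside=yes margin=6759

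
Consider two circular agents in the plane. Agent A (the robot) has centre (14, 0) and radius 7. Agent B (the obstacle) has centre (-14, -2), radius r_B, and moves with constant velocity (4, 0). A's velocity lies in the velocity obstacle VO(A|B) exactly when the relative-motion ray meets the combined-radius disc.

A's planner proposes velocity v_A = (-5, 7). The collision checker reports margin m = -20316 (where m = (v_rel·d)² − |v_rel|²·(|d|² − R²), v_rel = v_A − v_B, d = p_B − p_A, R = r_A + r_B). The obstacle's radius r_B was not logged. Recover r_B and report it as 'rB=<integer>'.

m = -20316
d = (-28, -2);  v_rel = (-9, 7),  |v_rel|² = 130
v_rel×d = (-9)·(-2) − (7)·(-28) = 214
since m = R²·130 − 214²:  R² = (45796 + -20316) / 130 = 196
R = √196 = 14  ⇒  r_B = 14 − 7 = 7

rB=7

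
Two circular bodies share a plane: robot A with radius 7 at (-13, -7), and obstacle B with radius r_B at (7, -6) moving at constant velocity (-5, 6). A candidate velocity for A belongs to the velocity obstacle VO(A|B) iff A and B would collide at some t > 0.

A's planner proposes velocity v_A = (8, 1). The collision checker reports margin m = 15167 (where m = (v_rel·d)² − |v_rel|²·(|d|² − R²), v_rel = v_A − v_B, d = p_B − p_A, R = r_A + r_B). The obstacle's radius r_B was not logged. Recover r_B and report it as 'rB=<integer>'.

m = 15167
d = (20, 1);  v_rel = (13, -5),  |v_rel|² = 194
v_rel×d = (13)·(1) − (-5)·(20) = 113
since m = R²·194 − 113²:  R² = (12769 + 15167) / 194 = 144
R = √144 = 12  ⇒  r_B = 12 − 7 = 5

rB=5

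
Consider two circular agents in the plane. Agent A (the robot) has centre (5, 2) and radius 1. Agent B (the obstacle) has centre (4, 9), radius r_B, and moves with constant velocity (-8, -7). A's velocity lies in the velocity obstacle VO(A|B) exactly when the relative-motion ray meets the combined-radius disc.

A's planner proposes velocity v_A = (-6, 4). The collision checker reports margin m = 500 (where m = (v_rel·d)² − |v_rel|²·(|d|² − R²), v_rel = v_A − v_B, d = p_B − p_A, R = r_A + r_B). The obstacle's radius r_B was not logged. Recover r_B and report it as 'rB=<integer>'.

m = 500
d = (-1, 7);  v_rel = (2, 11),  |v_rel|² = 125
v_rel×d = (2)·(7) − (11)·(-1) = 25
since m = R²·125 − 25²:  R² = (625 + 500) / 125 = 9
R = √9 = 3  ⇒  r_B = 3 − 1 = 2

rB=2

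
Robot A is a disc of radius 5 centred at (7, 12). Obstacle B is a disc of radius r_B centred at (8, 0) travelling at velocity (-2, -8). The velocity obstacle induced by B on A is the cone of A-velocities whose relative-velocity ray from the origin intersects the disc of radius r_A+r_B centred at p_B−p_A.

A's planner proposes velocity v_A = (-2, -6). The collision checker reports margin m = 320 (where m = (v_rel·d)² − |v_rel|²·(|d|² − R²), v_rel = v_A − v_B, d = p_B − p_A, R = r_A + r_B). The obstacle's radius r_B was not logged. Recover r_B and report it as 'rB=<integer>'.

m = 320
d = (1, -12);  v_rel = (0, 2),  |v_rel|² = 4
v_rel×d = (0)·(-12) − (2)·(1) = -2
since m = R²·4 − (-2)²:  R² = (4 + 320) / 4 = 81
R = √81 = 9  ⇒  r_B = 9 − 5 = 4

rB=4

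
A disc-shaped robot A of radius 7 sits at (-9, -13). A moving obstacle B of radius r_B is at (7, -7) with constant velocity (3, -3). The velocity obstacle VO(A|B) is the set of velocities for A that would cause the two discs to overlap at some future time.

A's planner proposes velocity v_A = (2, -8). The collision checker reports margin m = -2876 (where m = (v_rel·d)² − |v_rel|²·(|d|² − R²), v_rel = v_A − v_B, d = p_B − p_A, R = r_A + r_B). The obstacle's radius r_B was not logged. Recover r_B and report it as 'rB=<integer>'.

m = -2876
d = (16, 6);  v_rel = (-1, -5),  |v_rel|² = 26
v_rel×d = (-1)·(6) − (-5)·(16) = 74
since m = R²·26 − 74²:  R² = (5476 + -2876) / 26 = 100
R = √100 = 10  ⇒  r_B = 10 − 7 = 3

rB=3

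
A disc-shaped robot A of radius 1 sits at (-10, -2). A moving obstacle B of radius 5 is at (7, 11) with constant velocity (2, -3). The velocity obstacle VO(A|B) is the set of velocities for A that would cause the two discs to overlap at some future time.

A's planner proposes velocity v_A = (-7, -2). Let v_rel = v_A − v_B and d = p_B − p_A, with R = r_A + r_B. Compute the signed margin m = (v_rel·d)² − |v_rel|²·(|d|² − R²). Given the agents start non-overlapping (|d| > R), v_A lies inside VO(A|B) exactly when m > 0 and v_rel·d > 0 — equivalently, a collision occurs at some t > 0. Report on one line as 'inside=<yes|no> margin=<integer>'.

d = (17, 13),  |d|² = 458;  R = 1+5 = 6,  c = 458−6² = 422
v_rel = (-9, 1),  |v_rel|² = 82;  v_rel·d = (-9)·(17) + (1)·(13) = -140
82·t² + 280·t + 422 = 0  ⇒  m = (-140)² − 82·422 = -15004
m = -15004 < 0,  v_rel·d = -140 < 0  ⇒  outside

inside=no margin=-15004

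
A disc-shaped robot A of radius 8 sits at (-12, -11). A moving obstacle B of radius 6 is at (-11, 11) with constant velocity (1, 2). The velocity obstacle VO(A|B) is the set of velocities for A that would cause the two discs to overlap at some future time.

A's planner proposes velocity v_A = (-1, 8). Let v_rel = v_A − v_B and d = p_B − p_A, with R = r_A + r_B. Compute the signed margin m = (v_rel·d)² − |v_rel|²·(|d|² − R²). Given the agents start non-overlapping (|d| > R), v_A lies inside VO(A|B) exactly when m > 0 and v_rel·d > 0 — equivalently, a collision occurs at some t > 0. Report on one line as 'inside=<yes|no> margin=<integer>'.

d = (1, 22),  |d|² = 485;  R = 8+6 = 14,  c = 485−14² = 289
v_rel = (-2, 6),  |v_rel|² = 40;  v_rel·d = (-2)·(1) + (6)·(22) = 130
40·t² − 260·t + 289 = 0  ⇒  m = 130² − 40·289 = 5340
m = 5340 > 0,  v_rel·d = 130 > 0  ⇒  inside

inside=yes margin=5340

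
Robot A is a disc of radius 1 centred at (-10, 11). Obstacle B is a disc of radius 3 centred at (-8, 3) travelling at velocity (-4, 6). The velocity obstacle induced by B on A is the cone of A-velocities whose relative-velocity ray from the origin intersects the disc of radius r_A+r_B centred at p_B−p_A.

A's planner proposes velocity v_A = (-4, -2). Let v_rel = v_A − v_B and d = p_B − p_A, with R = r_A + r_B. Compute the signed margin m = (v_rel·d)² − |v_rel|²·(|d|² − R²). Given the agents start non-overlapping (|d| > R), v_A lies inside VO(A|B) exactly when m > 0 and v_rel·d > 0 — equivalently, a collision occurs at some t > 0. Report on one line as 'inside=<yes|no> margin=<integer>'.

d = (2, -8),  |d|² = 68;  R = 1+3 = 4,  c = 68−4² = 52
v_rel = (0, -8),  |v_rel|² = 64;  v_rel·d = (0)·(2) + (-8)·(-8) = 64
64·t² − 128·t + 52 = 0  ⇒  m = 64² − 64·52 = 768
m = 768 > 0,  v_rel·d = 64 > 0  ⇒  inside

inside=yes margin=768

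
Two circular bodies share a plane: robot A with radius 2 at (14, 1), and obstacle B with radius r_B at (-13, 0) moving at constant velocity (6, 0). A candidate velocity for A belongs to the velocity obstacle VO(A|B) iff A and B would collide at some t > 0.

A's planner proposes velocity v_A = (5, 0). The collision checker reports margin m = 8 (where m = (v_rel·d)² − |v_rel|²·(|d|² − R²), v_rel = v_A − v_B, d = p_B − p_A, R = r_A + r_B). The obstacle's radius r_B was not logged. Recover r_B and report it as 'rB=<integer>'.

m = 8
d = (-27, -1);  v_rel = (-1, 0),  |v_rel|² = 1
v_rel×d = (-1)·(-1) − (0)·(-27) = 1
since m = R²·1 − 1²:  R² = (1 + 8) / 1 = 9
R = √9 = 3  ⇒  r_B = 3 − 2 = 1

rB=1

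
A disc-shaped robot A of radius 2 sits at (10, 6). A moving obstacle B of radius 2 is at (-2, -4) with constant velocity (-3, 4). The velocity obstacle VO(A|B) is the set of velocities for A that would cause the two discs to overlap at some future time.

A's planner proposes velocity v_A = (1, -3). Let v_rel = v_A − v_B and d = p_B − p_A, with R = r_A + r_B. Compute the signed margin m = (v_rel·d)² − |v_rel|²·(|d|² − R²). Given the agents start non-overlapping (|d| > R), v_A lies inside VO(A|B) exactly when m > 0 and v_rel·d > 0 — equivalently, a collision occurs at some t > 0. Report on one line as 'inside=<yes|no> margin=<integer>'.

d = (-12, -10),  |d|² = 244;  R = 2+2 = 4,  c = 244−4² = 228
v_rel = (4, -7),  |v_rel|² = 65;  v_rel·d = (4)·(-12) + (-7)·(-10) = 22
65·t² − 44·t + 228 = 0  ⇒  m = 22² − 65·228 = -14336
m = -14336 < 0,  v_rel·d = 22 > 0  ⇒  outside

inside=no margin=-14336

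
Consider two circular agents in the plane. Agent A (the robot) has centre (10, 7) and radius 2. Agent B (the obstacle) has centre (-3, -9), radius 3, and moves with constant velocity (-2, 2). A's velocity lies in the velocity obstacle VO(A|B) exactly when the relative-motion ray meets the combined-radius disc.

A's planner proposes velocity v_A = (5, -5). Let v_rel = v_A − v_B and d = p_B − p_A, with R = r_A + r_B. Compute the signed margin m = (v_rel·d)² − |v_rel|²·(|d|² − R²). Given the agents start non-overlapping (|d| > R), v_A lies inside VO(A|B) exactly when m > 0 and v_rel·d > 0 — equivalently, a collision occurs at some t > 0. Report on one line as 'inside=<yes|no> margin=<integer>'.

d = (-13, -16),  |d|² = 425;  R = 2+3 = 5,  c = 425−5² = 400
v_rel = (7, -7),  |v_rel|² = 98;  v_rel·d = (7)·(-13) + (-7)·(-16) = 21
98·t² − 42·t + 400 = 0  ⇒  m = 21² − 98·400 = -38759
m = -38759 < 0,  v_rel·d = 21 > 0  ⇒  outside

inside=no margin=-38759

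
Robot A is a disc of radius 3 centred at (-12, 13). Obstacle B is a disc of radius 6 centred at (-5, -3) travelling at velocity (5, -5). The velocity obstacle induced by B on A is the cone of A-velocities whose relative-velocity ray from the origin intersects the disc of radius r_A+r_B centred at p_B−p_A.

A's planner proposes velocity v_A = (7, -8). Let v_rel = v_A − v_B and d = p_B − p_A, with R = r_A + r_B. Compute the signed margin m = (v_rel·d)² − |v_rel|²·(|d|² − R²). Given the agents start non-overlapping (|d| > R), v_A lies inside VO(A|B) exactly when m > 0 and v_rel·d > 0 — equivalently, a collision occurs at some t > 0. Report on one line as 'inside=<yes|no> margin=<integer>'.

d = (7, -16),  |d|² = 305;  R = 3+6 = 9,  c = 305−9² = 224
v_rel = (2, -3),  |v_rel|² = 13;  v_rel·d = (2)·(7) + (-3)·(-16) = 62
13·t² − 124·t + 224 = 0  ⇒  m = 62² − 13·224 = 932
m = 932 > 0,  v_rel·d = 62 > 0  ⇒  inside

inside=yes margin=932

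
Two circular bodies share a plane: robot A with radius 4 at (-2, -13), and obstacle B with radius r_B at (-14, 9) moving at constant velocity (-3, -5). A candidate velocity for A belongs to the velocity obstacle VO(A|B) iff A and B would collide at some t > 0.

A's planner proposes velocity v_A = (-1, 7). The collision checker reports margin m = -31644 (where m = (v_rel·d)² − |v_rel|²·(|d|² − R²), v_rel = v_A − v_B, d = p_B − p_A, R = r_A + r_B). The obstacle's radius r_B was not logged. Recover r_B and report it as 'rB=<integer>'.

m = -31644
d = (-12, 22);  v_rel = (2, 12),  |v_rel|² = 148
v_rel×d = (2)·(22) − (12)·(-12) = 188
since m = R²·148 − 188²:  R² = (35344 + -31644) / 148 = 25
R = √25 = 5  ⇒  r_B = 5 − 4 = 1

rB=1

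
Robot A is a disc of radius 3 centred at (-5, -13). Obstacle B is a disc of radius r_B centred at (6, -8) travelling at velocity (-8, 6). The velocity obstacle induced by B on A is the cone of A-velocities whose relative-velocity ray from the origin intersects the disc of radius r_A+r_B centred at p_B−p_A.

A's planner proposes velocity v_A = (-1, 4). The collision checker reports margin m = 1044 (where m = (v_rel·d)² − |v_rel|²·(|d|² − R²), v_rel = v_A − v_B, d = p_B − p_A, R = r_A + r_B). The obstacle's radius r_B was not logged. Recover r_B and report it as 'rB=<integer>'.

m = 1044
d = (11, 5);  v_rel = (7, -2),  |v_rel|² = 53
v_rel×d = (7)·(5) − (-2)·(11) = 57
since m = R²·53 − 57²:  R² = (3249 + 1044) / 53 = 81
R = √81 = 9  ⇒  r_B = 9 − 3 = 6

rB=6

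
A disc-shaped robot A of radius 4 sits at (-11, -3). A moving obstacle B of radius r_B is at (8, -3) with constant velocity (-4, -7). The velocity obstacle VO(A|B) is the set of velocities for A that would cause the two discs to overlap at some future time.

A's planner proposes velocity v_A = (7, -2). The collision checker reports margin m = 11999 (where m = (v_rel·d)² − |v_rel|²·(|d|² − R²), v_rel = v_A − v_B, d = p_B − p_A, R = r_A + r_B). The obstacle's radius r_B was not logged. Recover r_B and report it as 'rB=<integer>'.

m = 11999
d = (19, 0);  v_rel = (11, 5),  |v_rel|² = 146
v_rel×d = (11)·(0) − (5)·(19) = -95
since m = R²·146 − (-95)²:  R² = (9025 + 11999) / 146 = 144
R = √144 = 12  ⇒  r_B = 12 − 4 = 8

rB=8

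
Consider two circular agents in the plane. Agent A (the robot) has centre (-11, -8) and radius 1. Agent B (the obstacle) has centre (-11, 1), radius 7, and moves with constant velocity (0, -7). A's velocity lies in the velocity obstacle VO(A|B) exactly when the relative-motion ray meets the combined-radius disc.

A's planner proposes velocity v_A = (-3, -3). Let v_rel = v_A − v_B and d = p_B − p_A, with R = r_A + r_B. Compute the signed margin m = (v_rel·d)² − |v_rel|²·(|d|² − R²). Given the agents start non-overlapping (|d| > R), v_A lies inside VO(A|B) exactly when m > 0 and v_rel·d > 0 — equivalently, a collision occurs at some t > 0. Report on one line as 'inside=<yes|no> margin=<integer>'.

d = (0, 9),  |d|² = 81;  R = 1+7 = 8,  c = 81−8² = 17
v_rel = (-3, 4),  |v_rel|² = 25;  v_rel·d = (-3)·(0) + (4)·(9) = 36
25·t² − 72·t + 17 = 0  ⇒  m = 36² − 25·17 = 871
m = 871 > 0,  v_rel·d = 36 > 0  ⇒  inside

inside=yes margin=871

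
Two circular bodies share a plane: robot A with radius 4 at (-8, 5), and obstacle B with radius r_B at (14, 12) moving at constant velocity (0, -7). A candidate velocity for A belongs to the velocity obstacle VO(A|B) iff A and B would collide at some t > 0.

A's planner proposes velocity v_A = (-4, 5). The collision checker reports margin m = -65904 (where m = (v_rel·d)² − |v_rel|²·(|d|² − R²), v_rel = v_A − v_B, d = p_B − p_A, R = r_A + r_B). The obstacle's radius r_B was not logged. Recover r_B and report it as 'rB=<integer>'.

m = -65904
d = (22, 7);  v_rel = (-4, 12),  |v_rel|² = 160
v_rel×d = (-4)·(7) − (12)·(22) = -292
since m = R²·160 − (-292)²:  R² = (85264 + -65904) / 160 = 121
R = √121 = 11  ⇒  r_B = 11 − 4 = 7

rB=7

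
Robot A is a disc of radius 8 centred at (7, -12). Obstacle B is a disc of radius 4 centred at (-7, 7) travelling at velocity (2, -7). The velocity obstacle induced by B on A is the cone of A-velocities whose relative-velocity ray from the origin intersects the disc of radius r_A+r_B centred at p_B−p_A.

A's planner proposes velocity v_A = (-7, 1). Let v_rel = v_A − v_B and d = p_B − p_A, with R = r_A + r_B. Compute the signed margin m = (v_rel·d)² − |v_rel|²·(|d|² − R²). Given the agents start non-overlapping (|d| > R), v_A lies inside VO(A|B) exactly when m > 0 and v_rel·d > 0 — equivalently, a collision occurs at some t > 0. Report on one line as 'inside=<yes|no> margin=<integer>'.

d = (-14, 19),  |d|² = 557;  R = 8+4 = 12,  c = 557−12² = 413
v_rel = (-9, 8),  |v_rel|² = 145;  v_rel·d = (-9)·(-14) + (8)·(19) = 278
145·t² − 556·t + 413 = 0  ⇒  m = 278² − 145·413 = 17399
m = 17399 > 0,  v_rel·d = 278 > 0  ⇒  inside

inside=yes margin=17399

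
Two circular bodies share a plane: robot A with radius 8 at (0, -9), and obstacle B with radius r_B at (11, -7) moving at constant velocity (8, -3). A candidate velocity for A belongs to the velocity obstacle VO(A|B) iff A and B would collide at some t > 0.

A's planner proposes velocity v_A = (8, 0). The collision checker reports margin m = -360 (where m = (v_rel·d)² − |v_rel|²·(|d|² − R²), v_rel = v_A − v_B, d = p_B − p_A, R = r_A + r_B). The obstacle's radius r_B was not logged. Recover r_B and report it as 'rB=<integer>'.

m = -360
d = (11, 2);  v_rel = (0, 3),  |v_rel|² = 9
v_rel×d = (0)·(2) − (3)·(11) = -33
since m = R²·9 − (-33)²:  R² = (1089 + -360) / 9 = 81
R = √81 = 9  ⇒  r_B = 9 − 8 = 1

rB=1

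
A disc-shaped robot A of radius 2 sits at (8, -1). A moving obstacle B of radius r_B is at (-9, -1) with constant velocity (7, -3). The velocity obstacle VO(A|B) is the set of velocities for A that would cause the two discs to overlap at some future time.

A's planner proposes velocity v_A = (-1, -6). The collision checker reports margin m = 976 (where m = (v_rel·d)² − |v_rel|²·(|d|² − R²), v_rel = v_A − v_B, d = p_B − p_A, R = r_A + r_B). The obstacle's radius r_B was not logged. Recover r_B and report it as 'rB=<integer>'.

m = 976
d = (-17, 0);  v_rel = (-8, -3),  |v_rel|² = 73
v_rel×d = (-8)·(0) − (-3)·(-17) = -51
since m = R²·73 − (-51)²:  R² = (2601 + 976) / 73 = 49
R = √49 = 7  ⇒  r_B = 7 − 2 = 5

rB=5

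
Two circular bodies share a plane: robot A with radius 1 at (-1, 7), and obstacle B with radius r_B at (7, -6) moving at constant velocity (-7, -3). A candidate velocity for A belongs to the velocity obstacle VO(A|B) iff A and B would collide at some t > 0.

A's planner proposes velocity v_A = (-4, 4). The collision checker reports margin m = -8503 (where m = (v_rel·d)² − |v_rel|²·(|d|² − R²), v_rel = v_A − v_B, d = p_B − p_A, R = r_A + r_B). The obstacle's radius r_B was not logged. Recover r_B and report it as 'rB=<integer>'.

m = -8503
d = (8, -13);  v_rel = (3, 7),  |v_rel|² = 58
v_rel×d = (3)·(-13) − (7)·(8) = -95
since m = R²·58 − (-95)²:  R² = (9025 + -8503) / 58 = 9
R = √9 = 3  ⇒  r_B = 3 − 1 = 2

rB=2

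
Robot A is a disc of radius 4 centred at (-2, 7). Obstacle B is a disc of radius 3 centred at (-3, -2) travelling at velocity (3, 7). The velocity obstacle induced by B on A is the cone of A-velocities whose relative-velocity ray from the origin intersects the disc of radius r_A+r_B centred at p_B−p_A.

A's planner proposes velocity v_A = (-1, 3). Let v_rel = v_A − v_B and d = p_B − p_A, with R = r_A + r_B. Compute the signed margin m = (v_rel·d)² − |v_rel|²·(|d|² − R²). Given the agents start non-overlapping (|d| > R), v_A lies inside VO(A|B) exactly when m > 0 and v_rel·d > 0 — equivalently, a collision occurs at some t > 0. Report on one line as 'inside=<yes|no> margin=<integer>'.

d = (-1, -9),  |d|² = 82;  R = 4+3 = 7,  c = 82−7² = 33
v_rel = (-4, -4),  |v_rel|² = 32;  v_rel·d = (-4)·(-1) + (-4)·(-9) = 40
32·t² − 80·t + 33 = 0  ⇒  m = 40² − 32·33 = 544
m = 544 > 0,  v_rel·d = 40 > 0  ⇒  inside

inside=yes margin=544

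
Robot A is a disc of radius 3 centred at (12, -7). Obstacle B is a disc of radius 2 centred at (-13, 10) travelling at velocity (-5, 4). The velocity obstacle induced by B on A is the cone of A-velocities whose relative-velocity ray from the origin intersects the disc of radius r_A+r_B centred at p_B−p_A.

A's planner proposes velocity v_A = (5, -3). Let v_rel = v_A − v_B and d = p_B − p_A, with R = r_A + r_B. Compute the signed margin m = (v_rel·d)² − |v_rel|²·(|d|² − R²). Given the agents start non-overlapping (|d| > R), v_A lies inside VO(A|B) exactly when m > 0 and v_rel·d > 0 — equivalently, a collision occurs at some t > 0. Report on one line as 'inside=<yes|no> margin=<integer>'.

d = (-25, 17),  |d|² = 914;  R = 3+2 = 5,  c = 914−5² = 889
v_rel = (10, -7),  |v_rel|² = 149;  v_rel·d = (10)·(-25) + (-7)·(17) = -369
149·t² + 738·t + 889 = 0  ⇒  m = (-369)² − 149·889 = 3700
m = 3700 > 0,  v_rel·d = -369 < 0  ⇒  outside

inside=no margin=3700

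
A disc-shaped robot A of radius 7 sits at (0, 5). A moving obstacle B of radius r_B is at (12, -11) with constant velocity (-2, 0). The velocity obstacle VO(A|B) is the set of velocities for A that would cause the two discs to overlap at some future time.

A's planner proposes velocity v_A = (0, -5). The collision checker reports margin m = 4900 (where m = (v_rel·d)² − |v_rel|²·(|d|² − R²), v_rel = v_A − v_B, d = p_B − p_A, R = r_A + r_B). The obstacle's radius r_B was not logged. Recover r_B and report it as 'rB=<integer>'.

m = 4900
d = (12, -16);  v_rel = (2, -5),  |v_rel|² = 29
v_rel×d = (2)·(-16) − (-5)·(12) = 28
since m = R²·29 − 28²:  R² = (784 + 4900) / 29 = 196
R = √196 = 14  ⇒  r_B = 14 − 7 = 7

rB=7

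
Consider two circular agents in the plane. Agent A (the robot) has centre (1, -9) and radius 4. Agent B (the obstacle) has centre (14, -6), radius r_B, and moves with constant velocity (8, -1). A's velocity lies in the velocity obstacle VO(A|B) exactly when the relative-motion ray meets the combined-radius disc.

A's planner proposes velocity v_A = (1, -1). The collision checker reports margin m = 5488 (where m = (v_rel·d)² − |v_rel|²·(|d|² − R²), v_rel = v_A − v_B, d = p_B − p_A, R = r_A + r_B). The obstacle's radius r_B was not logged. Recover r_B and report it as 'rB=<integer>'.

m = 5488
d = (13, 3);  v_rel = (-7, 0),  |v_rel|² = 49
v_rel×d = (-7)·(3) − (0)·(13) = -21
since m = R²·49 − (-21)²:  R² = (441 + 5488) / 49 = 121
R = √121 = 11  ⇒  r_B = 11 − 4 = 7

rB=7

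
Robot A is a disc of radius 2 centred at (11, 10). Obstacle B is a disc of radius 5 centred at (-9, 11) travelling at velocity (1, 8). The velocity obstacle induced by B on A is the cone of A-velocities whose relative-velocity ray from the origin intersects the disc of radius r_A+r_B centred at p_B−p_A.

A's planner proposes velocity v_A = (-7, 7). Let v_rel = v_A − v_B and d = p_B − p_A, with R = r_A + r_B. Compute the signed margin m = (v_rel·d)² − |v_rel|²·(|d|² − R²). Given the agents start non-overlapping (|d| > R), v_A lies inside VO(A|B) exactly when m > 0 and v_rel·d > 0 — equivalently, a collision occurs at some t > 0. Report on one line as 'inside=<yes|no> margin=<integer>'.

d = (-20, 1),  |d|² = 401;  R = 2+5 = 7,  c = 401−7² = 352
v_rel = (-8, -1),  |v_rel|² = 65;  v_rel·d = (-8)·(-20) + (-1)·(1) = 159
65·t² − 318·t + 352 = 0  ⇒  m = 159² − 65·352 = 2401
m = 2401 > 0,  v_rel·d = 159 > 0  ⇒  inside

inside=yes margin=2401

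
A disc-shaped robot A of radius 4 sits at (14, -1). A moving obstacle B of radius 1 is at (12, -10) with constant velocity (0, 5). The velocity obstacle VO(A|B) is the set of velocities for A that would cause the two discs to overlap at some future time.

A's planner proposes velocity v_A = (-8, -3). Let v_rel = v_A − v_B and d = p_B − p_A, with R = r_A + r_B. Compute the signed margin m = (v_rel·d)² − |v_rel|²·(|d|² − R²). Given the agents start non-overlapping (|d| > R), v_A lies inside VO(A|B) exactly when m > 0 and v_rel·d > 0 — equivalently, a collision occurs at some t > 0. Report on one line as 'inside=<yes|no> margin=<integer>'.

d = (-2, -9),  |d|² = 85;  R = 4+1 = 5,  c = 85−5² = 60
v_rel = (-8, -8),  |v_rel|² = 128;  v_rel·d = (-8)·(-2) + (-8)·(-9) = 88
128·t² − 176·t + 60 = 0  ⇒  m = 88² − 128·60 = 64
m = 64 > 0,  v_rel·d = 88 > 0  ⇒  inside

inside=yes margin=64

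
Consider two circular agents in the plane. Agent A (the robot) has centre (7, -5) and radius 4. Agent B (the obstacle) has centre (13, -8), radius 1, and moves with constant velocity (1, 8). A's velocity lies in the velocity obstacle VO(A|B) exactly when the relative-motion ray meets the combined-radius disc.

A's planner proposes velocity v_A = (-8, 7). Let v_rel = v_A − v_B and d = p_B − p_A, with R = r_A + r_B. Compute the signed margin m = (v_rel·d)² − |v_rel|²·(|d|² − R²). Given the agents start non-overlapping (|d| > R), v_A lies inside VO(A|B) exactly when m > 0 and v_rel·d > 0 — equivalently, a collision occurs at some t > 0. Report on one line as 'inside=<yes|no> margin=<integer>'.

d = (6, -3),  |d|² = 45;  R = 4+1 = 5,  c = 45−5² = 20
v_rel = (-9, -1),  |v_rel|² = 82;  v_rel·d = (-9)·(6) + (-1)·(-3) = -51
82·t² + 102·t + 20 = 0  ⇒  m = (-51)² − 82·20 = 961
m = 961 > 0,  v_rel·d = -51 < 0  ⇒  outside

inside=no margin=961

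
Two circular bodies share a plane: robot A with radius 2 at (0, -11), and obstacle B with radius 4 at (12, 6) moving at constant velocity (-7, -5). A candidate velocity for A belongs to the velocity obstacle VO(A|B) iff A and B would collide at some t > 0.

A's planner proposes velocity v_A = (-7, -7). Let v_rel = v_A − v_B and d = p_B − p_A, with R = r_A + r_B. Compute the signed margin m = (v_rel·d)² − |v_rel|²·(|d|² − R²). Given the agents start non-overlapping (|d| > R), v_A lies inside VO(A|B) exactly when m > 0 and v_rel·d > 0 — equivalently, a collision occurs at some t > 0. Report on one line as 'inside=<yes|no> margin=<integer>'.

d = (12, 17),  |d|² = 433;  R = 2+4 = 6,  c = 433−6² = 397
v_rel = (0, -2),  |v_rel|² = 4;  v_rel·d = (0)·(12) + (-2)·(17) = -34
4·t² + 68·t + 397 = 0  ⇒  m = (-34)² − 4·397 = -432
m = -432 < 0,  v_rel·d = -34 < 0  ⇒  outside

inside=no margin=-432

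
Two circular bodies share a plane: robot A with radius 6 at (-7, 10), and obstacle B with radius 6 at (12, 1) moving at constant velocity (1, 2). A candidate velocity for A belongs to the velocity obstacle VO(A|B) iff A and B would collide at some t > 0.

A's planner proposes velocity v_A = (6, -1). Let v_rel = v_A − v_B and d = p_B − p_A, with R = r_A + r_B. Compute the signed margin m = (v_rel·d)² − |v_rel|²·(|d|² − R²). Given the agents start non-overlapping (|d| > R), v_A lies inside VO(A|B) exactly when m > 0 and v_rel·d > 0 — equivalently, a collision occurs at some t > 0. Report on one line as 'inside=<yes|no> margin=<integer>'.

d = (19, -9),  |d|² = 442;  R = 6+6 = 12,  c = 442−12² = 298
v_rel = (5, -3),  |v_rel|² = 34;  v_rel·d = (5)·(19) + (-3)·(-9) = 122
34·t² − 244·t + 298 = 0  ⇒  m = 122² − 34·298 = 4752
m = 4752 > 0,  v_rel·d = 122 > 0  ⇒  inside

inside=yes margin=4752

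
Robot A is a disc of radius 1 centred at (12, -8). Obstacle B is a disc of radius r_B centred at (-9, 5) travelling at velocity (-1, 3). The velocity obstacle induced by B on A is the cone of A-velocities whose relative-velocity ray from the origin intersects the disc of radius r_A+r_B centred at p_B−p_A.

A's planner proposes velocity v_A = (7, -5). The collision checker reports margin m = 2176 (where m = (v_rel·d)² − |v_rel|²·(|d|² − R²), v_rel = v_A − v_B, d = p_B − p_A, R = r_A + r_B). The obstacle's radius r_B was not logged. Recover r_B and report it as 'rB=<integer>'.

m = 2176
d = (-21, 13);  v_rel = (8, -8),  |v_rel|² = 128
v_rel×d = (8)·(13) − (-8)·(-21) = -64
since m = R²·128 − (-64)²:  R² = (4096 + 2176) / 128 = 49
R = √49 = 7  ⇒  r_B = 7 − 1 = 6

rB=6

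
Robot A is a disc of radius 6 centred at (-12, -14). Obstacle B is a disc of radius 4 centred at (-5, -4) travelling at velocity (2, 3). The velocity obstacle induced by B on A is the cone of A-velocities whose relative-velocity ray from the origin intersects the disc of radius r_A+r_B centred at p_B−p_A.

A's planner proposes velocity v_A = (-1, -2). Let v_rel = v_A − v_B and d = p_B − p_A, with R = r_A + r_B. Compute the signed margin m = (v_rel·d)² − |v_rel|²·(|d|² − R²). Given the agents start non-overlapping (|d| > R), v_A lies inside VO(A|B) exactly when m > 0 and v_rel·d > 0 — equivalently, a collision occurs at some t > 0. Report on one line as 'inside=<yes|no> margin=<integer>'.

d = (7, 10),  |d|² = 149;  R = 6+4 = 10,  c = 149−10² = 49
v_rel = (-3, -5),  |v_rel|² = 34;  v_rel·d = (-3)·(7) + (-5)·(10) = -71
34·t² + 142·t + 49 = 0  ⇒  m = (-71)² − 34·49 = 3375
m = 3375 > 0,  v_rel·d = -71 < 0  ⇒  outside

inside=no margin=3375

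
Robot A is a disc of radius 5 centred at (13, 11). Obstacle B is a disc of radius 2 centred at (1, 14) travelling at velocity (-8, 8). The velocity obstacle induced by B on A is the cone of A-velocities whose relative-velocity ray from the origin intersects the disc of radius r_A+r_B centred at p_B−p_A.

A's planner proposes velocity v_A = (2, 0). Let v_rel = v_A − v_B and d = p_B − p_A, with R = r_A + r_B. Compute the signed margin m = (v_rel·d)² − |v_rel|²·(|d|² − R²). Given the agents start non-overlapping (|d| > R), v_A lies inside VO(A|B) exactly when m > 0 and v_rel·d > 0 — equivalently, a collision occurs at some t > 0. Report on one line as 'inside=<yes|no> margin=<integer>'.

d = (-12, 3),  |d|² = 153;  R = 5+2 = 7,  c = 153−7² = 104
v_rel = (10, -8),  |v_rel|² = 164;  v_rel·d = (10)·(-12) + (-8)·(3) = -144
164·t² + 288·t + 104 = 0  ⇒  m = (-144)² − 164·104 = 3680
m = 3680 > 0,  v_rel·d = -144 < 0  ⇒  outside

inside=no margin=3680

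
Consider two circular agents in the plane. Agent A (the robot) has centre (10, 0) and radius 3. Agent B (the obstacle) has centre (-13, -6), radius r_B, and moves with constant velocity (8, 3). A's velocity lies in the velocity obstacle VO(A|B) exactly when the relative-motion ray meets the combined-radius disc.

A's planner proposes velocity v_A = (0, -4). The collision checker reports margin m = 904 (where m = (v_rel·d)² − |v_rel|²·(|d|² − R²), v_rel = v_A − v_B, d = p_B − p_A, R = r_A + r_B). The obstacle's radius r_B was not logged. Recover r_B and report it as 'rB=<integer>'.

m = 904
d = (-23, -6);  v_rel = (-8, -7),  |v_rel|² = 113
v_rel×d = (-8)·(-6) − (-7)·(-23) = -113
since m = R²·113 − (-113)²:  R² = (12769 + 904) / 113 = 121
R = √121 = 11  ⇒  r_B = 11 − 3 = 8

rB=8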